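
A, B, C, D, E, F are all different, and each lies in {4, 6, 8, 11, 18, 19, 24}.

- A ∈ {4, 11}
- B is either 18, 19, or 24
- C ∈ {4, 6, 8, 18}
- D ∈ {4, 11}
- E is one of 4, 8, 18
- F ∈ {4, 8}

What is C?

6

The 2 variables A and D are confined to {4, 11}, which locks those values in; drop them from C, E, F.
F must be 8 (only option left). Strike 8 from C, E.
That leaves E = 18. Remove 18 from B, C.
So C = 6.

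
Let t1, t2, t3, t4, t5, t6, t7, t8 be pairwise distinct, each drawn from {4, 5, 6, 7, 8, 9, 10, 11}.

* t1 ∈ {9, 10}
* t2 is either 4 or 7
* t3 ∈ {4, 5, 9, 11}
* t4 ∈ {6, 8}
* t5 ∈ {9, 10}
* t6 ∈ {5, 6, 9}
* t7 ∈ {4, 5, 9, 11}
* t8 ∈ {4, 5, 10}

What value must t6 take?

The 8 variables together cover exactly {4, 5, 6, 7, 8, 9, 10, 11} — 8 values for 8 variables — and 7 appears only in t2's list, so t2 = 7.
Among the 7 still-open variables, 8 fits only t4 (and all 7 values in {4, 5, 6, 8, 9, 10, 11} must be used), so t4 = 8.
The 6 still-open variables together cover exactly {4, 5, 6, 9, 10, 11} — 6 values for 6 variables — and 6 appears only in t6's list, so t6 = 6.

6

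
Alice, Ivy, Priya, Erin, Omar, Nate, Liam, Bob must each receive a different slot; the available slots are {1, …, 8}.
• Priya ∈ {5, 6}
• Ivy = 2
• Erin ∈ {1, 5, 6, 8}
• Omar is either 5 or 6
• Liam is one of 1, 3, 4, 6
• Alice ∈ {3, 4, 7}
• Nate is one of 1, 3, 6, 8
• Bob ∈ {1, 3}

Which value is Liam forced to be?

Ivy must be 2 (only option left).
Among the 7 still-open variables, 7 fits only Alice (and all 7 values in {1, 3, 4, 5, 6, 7, 8} must be used), so Alice = 7.
Among the 6 still-open variables, 4 fits only Liam (and all 6 values in {1, 3, 4, 5, 6, 8} must be used), so Liam = 4.

4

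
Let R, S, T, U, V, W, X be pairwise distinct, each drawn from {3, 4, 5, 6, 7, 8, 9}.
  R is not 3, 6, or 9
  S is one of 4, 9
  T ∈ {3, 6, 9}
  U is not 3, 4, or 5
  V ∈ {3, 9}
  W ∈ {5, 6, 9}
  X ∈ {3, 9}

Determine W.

The 2 variables V and X are confined to {3, 9}, which locks those values in; drop them from S, T, U, W.
S must be 4 (only option left). Eliminate 4 elsewhere: R.
T has just one choice, so T = 6. Strike 6 from U, W.
So W = 5.

5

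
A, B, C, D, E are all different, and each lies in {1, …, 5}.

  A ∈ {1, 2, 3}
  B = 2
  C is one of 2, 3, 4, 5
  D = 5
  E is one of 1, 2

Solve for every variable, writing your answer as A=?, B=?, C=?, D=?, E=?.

B has just one choice, so B = 2. Remove 2 from A, C, E.
That leaves D = 5. Strike 5 from C.
E's domain is down to {1}, so E = 1. Eliminate 1 elsewhere: A.
That leaves A = 3. Eliminate 3 elsewhere: C.
C has just one choice, so C = 4.

A=3, B=2, C=4, D=5, E=1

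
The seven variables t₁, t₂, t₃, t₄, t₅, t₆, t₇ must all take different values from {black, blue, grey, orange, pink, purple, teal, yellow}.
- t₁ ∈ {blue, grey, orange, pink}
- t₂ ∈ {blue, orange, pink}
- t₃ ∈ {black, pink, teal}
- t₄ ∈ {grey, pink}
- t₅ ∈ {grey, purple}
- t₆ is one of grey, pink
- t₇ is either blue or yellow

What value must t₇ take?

yellow

t₄ and t₆ between them cover only {grey, pink} — a naked pair. Remove those values from t₁, t₂, t₃, t₅.
t₅ must be purple (only option left).
The 2 variables t₁ and t₂ are confined to {blue, orange}, which locks those values in; drop them from t₇.
So t₇ = yellow.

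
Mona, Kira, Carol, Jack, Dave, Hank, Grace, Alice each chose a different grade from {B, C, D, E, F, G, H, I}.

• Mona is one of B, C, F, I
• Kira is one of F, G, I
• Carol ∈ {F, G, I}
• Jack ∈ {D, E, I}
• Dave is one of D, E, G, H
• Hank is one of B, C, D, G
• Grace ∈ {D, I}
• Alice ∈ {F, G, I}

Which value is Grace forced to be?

The 8 variables draw from only 8 values {B, C, D, E, F, G, H, I}, so each is used; only Dave can be H, hence Dave = H.
Among the 7 still-open variables, E fits only Jack (and all 7 values in {B, C, D, E, F, G, I} must be used), so Jack = E.
The 3 variables Kira, Carol, Alice are confined to {F, G, I}, which locks those values in; drop them from Mona, Hank, Grace.
So Grace = D.

D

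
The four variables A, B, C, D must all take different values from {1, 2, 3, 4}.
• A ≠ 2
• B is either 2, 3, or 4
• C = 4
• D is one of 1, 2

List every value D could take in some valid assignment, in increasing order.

C must be 4 (only option left). Strike 4 from A, B.
No further eliminations apply; D can still be any of 1, 2.

1, 2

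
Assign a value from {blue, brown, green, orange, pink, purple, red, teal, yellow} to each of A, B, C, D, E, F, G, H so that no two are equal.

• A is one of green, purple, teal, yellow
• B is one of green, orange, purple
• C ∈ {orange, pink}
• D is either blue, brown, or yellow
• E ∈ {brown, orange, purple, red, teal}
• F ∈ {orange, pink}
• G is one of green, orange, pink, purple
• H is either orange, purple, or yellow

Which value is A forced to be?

C and F share exactly the 2 values {orange, pink}; by pigeonhole those values go to them, so strike orange, pink from B, E, G, H.
The 2 variables B and G are confined to {green, purple}, which locks those values in; drop them from A, E, H.
H has just one choice, so H = yellow. So A, D can't be yellow.
So A = teal.

teal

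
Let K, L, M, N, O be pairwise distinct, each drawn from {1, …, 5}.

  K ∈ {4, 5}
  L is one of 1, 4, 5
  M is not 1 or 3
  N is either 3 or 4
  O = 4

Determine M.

2

O has just one choice, so O = 4. Remove 4 from K, L, M, N.
K must be 5 (only option left). Strike 5 from L, M.
So M = 2.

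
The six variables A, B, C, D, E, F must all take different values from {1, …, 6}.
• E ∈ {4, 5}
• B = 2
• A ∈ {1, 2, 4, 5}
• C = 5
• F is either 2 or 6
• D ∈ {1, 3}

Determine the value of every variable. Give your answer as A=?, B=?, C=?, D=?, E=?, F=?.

B's domain is down to {2}, so B = 2. Eliminate 2 elsewhere: A, F.
C's domain is down to {5}, so C = 5. Remove 5 from A, E.
E has just one choice, so E = 4. Strike 4 from A.
F's domain is down to {6}, so F = 6.
That leaves A = 1. Remove 1 from D.
D's domain is down to {3}, so D = 3.

A=1, B=2, C=5, D=3, E=4, F=6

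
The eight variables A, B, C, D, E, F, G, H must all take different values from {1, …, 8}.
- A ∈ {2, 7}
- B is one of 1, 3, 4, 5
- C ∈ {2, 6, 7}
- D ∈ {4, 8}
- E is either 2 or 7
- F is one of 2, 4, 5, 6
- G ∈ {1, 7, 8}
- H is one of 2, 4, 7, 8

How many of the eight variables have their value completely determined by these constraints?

4

Among the 8 variables, 3 fits only B (and all 8 values in {1, 2, 3, 4, 5, 6, 7, 8} must be used), so B = 3.
The 7 still-open variables together cover exactly {1, 2, 4, 5, 6, 7, 8} — 7 values for 7 variables — and 1 appears only in G's list, so G = 1.
The 6 still-open variables draw from only 6 values {2, 4, 5, 6, 7, 8}, so each is used; only F can be 5, hence F = 5.
Among the 5 still-open variables, 6 fits only C (and all 5 values in {2, 4, 6, 7, 8} must be used), so C = 6.
A and E share exactly the 2 values {2, 7}; by pigeonhole those values go to them, so strike 2, 7 from H.
Determined: B=3, C=6, F=5, G=1. The other variables each still have more than one consistent value. That makes 4.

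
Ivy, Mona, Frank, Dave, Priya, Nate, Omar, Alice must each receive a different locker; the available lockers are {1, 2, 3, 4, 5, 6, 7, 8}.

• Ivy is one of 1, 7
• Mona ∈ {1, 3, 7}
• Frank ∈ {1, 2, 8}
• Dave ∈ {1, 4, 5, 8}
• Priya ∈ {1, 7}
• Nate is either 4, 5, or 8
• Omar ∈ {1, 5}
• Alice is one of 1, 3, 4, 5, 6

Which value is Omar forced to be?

The 8 variables together cover exactly {1, 2, 3, 4, 5, 6, 7, 8} — 8 values for 8 variables — and 2 appears only in Frank's list, so Frank = 2.
The 7 still-open variables together cover exactly {1, 3, 4, 5, 6, 7, 8} — 7 values for 7 variables — and 6 appears only in Alice's list, so Alice = 6.
The 6 still-open variables draw from only 6 values {1, 3, 4, 5, 7, 8}, so each is used; only Mona can be 3, hence Mona = 3.
The 2 variables Ivy and Priya are confined to {1, 7}, which locks those values in; drop them from Dave, Omar.
So Omar = 5.

5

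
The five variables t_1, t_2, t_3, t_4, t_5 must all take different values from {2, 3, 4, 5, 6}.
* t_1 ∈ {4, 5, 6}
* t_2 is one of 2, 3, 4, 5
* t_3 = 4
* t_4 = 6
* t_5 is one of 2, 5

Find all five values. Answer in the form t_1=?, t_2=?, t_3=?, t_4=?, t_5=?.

t_3's domain is down to {4}, so t_3 = 4. Remove 4 from t_1, t_2.
t_4 has just one choice, so t_4 = 6. Eliminate 6 elsewhere: t_1.
t_1 has just one choice, so t_1 = 5. So t_2, t_5 can't be 5.
t_5 must be 2 (only option left). Eliminate 2 elsewhere: t_2.
That leaves t_2 = 3.

t_1=5, t_2=3, t_3=4, t_4=6, t_5=2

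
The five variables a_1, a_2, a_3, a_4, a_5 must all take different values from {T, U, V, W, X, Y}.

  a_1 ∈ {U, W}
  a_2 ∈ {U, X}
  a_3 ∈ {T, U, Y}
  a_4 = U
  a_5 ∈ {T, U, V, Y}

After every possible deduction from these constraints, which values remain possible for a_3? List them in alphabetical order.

a_4 has just one choice, so a_4 = U. So a_1, a_2, a_3, a_5 can't be U.
a_1 must be W (only option left).
a_2 must be X (only option left).
No further eliminations apply; a_3 can still be any of T, Y.

T, Y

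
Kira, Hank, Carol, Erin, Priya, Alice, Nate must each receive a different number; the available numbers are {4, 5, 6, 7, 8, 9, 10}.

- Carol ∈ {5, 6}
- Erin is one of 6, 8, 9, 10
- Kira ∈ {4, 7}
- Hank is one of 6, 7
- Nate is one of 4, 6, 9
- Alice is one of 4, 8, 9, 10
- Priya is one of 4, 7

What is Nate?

The 7 variables together cover exactly {4, 5, 6, 7, 8, 9, 10} — 7 values for 7 variables — and 5 appears only in Carol's list, so Carol = 5.
Kira and Priya between them cover only {4, 7} — a naked pair. Remove those values from Hank, Alice, Nate.
Hank must be 6 (only option left). Eliminate 6 elsewhere: Erin, Nate.
So Nate = 9.

9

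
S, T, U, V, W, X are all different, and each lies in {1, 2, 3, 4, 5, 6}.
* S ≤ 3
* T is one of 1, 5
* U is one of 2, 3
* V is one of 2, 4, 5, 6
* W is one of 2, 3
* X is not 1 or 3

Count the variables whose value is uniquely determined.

2

U and W between them cover only {2, 3} — a naked pair. Remove those values from S, V, X.
S's domain is down to {1}, so S = 1. Strike 1 from T.
T's domain is down to {5}, so T = 5. So V, X can't be 5.
Determined: S=1, T=5. The other variables each still have more than one consistent value. That makes 2.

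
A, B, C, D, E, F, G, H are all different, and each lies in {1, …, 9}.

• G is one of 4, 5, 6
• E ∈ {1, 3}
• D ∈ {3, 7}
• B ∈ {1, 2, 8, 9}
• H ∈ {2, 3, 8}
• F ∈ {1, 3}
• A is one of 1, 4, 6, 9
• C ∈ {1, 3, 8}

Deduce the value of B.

9

The 2 variables E and F are confined to {1, 3}, which locks those values in; drop them from A, B, C, D, H.
That leaves C = 8. Strike 8 from B, H.
D must be 7 (only option left).
H's domain is down to {2}, so H = 2. Remove 2 from B.
So B = 9.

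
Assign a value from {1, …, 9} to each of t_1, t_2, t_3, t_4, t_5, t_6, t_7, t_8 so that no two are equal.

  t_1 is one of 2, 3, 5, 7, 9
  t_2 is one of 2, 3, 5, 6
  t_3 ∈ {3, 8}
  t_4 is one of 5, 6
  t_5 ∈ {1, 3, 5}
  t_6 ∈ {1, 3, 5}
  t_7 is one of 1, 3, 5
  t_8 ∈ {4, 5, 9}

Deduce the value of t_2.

2

t_5, t_6, t_7 share exactly the 3 values {1, 3, 5}; by pigeonhole those values go to them, so strike 1, 3, 5 from t_1, t_2, t_3, t_4, t_8.
That leaves t_3 = 8.
t_4 has just one choice, so t_4 = 6. Remove 6 from t_2.
So t_2 = 2.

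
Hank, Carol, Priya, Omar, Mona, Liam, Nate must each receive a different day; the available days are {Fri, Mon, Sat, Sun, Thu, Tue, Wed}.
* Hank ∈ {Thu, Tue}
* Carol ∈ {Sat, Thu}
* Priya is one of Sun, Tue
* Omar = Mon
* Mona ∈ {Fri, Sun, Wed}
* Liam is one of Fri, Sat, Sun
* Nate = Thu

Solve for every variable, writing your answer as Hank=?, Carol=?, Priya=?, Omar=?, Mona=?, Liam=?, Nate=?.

Hank=Tue, Carol=Sat, Priya=Sun, Omar=Mon, Mona=Wed, Liam=Fri, Nate=Thu

Omar must be Mon (only option left).
That leaves Nate = Thu. Remove Thu from Hank, Carol.
That leaves Hank = Tue. So Priya can't be Tue.
Carol's domain is down to {Sat}, so Carol = Sat. So Liam can't be Sat.
Priya's domain is down to {Sun}, so Priya = Sun. Remove Sun from Mona, Liam.
Liam's domain is down to {Fri}, so Liam = Fri. Eliminate Fri elsewhere: Mona.
Mona has just one choice, so Mona = Wed.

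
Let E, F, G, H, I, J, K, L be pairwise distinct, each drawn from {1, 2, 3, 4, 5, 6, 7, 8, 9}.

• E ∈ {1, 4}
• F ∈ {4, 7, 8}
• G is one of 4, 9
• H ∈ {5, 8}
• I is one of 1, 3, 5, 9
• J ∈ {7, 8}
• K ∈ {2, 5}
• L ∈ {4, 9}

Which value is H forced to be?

Among the 8 variables, 2 fits only K (and all 8 values in {1, 2, 3, 4, 5, 7, 8, 9} must be used), so K = 2.
The 7 still-open variables draw from only 7 values {1, 3, 4, 5, 7, 8, 9}, so each is used; only I can be 3, hence I = 3.
The 6 still-open variables together cover exactly {1, 4, 5, 7, 8, 9} — 6 values for 6 variables — and 1 appears only in E's list, so E = 1.
The 5 still-open variables draw from only 5 values {4, 5, 7, 8, 9}, so each is used; only H can be 5, hence H = 5.

5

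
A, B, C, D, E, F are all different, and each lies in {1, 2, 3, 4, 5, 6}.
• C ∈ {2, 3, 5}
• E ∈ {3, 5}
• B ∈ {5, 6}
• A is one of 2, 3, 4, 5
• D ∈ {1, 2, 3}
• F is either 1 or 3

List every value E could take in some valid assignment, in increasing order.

3, 5

The 6 variables draw from only 6 values {1, 2, 3, 4, 5, 6}, so each is used; only A can be 4, hence A = 4.
The 5 still-open variables draw from only 5 values {1, 2, 3, 5, 6}, so each is used; only B can be 6, hence B = 6.
No further eliminations apply; E can still be any of 3, 5.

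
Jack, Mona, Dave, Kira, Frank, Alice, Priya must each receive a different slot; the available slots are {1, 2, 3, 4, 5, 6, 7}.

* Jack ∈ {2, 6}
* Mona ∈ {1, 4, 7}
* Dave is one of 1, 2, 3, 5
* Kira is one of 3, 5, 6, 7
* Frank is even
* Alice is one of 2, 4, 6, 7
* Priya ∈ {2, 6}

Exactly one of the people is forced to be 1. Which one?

The 2 variables Jack and Priya are confined to {2, 6}, which locks those values in; drop them from Dave, Kira, Frank, Alice.
Frank has just one choice, so Frank = 4. Strike 4 from Mona, Alice.
Alice has just one choice, so Alice = 7. Eliminate 7 elsewhere: Mona, Kira.
So 1 goes to Mona.

Mona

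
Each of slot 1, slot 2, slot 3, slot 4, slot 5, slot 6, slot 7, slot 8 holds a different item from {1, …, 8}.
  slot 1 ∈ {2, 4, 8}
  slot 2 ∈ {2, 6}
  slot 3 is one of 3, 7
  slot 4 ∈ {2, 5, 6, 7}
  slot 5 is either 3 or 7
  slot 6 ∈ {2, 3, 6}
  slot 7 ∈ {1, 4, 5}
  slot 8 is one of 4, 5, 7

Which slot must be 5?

slot 4

Among the 8 variables, 1 fits only slot 7 (and all 8 values in {1, 2, 3, 4, 5, 6, 7, 8} must be used), so slot 7 = 1.
The 7 still-open variables draw from only 7 values {2, 3, 4, 5, 6, 7, 8}, so each is used; only slot 1 can be 8, hence slot 1 = 8.
Among the 6 still-open variables, 4 fits only slot 8 (and all 6 values in {2, 3, 4, 5, 6, 7} must be used), so slot 8 = 4.
Among the 5 still-open variables, 5 fits only slot 4 (and all 5 values in {2, 3, 5, 6, 7} must be used), so slot 4 = 5.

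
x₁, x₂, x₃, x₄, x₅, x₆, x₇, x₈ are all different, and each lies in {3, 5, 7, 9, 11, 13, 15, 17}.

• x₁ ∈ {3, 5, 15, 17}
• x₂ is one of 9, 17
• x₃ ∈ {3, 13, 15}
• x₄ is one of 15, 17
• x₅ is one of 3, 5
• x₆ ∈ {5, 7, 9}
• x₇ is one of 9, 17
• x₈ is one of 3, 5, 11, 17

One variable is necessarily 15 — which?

The 8 variables draw from only 8 values {3, 5, 7, 9, 11, 13, 15, 17}, so each is used; only x₆ can be 7, hence x₆ = 7.
The 7 still-open variables draw from only 7 values {3, 5, 9, 11, 13, 15, 17}, so each is used; only x₈ can be 11, hence x₈ = 11.
Among the 6 still-open variables, 13 fits only x₃ (and all 6 values in {3, 5, 9, 13, 15, 17} must be used), so x₃ = 13.
x₂ and x₇ between them cover only {9, 17} — a naked pair. Remove those values from x₁, x₄.
So 15 goes to x₄.

x₄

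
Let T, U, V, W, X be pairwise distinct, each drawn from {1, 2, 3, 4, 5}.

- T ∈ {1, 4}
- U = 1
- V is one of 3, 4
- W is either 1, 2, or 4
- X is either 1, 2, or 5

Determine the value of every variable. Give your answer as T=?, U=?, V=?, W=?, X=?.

T=4, U=1, V=3, W=2, X=5

U's domain is down to {1}, so U = 1. Strike 1 from T, W, X.
T has just one choice, so T = 4. Eliminate 4 elsewhere: V, W.
V's domain is down to {3}, so V = 3.
W's domain is down to {2}, so W = 2. So X can't be 2.
X has just one choice, so X = 5.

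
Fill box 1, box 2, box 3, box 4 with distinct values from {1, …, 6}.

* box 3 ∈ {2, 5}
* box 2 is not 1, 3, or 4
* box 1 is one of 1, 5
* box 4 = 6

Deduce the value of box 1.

1

box 4 has just one choice, so box 4 = 6. So box 2 can't be 6.
The 3 still-open variables draw from only 3 values {1, 2, 5}, so each is used; only box 1 can be 1, hence box 1 = 1.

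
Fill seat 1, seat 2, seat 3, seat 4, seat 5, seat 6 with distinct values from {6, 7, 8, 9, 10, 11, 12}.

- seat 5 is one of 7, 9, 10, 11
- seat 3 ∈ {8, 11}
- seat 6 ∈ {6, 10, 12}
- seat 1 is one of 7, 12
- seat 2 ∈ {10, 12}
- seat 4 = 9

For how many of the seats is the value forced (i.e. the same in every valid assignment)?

1

seat 4 must be 9 (only option left). Strike 9 from seat 5.
Determined: seat 4=9. The other seats each still have more than one consistent value. That makes 1.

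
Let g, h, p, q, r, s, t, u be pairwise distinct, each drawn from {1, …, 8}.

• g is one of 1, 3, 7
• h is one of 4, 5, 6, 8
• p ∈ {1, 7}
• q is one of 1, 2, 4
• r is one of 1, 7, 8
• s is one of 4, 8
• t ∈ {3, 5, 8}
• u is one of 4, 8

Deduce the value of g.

The 8 variables together cover exactly {1, 2, 3, 4, 5, 6, 7, 8} — 8 values for 8 variables — and 2 appears only in q's list, so q = 2.
Among the 7 still-open variables, 6 fits only h (and all 7 values in {1, 3, 4, 5, 6, 7, 8} must be used), so h = 6.
Among the 6 still-open variables, 5 fits only t (and all 6 values in {1, 3, 4, 5, 7, 8} must be used), so t = 5.
The 5 still-open variables draw from only 5 values {1, 3, 4, 7, 8}, so each is used; only g can be 3, hence g = 3.

3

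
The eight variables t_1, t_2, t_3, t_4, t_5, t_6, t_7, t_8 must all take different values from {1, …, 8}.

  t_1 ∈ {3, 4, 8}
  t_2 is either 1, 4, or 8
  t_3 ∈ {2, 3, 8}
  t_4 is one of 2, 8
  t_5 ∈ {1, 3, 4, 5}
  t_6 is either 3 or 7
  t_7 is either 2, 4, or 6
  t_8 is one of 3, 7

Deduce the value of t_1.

The 8 variables together cover exactly {1, 2, 3, 4, 5, 6, 7, 8} — 8 values for 8 variables — and 5 appears only in t_5's list, so t_5 = 5.
The 7 still-open variables together cover exactly {1, 2, 3, 4, 6, 7, 8} — 7 values for 7 variables — and 1 appears only in t_2's list, so t_2 = 1.
The 6 still-open variables together cover exactly {2, 3, 4, 6, 7, 8} — 6 values for 6 variables — and 6 appears only in t_7's list, so t_7 = 6.
The 5 still-open variables together cover exactly {2, 3, 4, 7, 8} — 5 values for 5 variables — and 4 appears only in t_1's list, so t_1 = 4.

4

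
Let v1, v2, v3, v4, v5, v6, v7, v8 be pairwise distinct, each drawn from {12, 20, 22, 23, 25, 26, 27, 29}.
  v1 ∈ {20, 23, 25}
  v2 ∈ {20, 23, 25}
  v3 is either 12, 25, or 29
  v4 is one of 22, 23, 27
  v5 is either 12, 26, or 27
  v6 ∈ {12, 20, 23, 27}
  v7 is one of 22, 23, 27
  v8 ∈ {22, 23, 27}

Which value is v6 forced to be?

12

Among the 8 variables, 26 fits only v5 (and all 8 values in {12, 20, 22, 23, 25, 26, 27, 29} must be used), so v5 = 26.
The 7 still-open variables draw from only 7 values {12, 20, 22, 23, 25, 27, 29}, so each is used; only v3 can be 29, hence v3 = 29.
The 6 still-open variables together cover exactly {12, 20, 22, 23, 25, 27} — 6 values for 6 variables — and 12 appears only in v6's list, so v6 = 12.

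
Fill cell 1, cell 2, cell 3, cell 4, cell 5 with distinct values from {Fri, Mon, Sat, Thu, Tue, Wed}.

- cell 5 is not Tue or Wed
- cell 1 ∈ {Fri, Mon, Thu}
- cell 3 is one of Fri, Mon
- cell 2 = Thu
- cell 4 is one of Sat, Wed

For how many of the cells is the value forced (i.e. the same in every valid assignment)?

cell 2 has just one choice, so cell 2 = Thu. Remove Thu from cell 1, cell 5.
The 4 still-open variables together cover exactly {Fri, Mon, Sat, Wed} — 4 values for 4 variables — and Wed appears only in cell 4's list, so cell 4 = Wed.
The 3 still-open variables draw from only 3 values {Fri, Mon, Sat}, so each is used; only cell 5 can be Sat, hence cell 5 = Sat.
Determined: cell 2=Thu, cell 4=Wed, cell 5=Sat. The other cells each still have more than one consistent value. That makes 3.

3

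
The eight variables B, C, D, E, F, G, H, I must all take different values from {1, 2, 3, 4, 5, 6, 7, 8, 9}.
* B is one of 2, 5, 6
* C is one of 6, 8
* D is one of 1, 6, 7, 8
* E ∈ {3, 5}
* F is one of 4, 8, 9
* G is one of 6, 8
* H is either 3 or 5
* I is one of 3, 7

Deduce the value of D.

C and G between them cover only {6, 8} — a naked pair. Remove those values from B, D, F.
The 2 variables E and H are confined to {3, 5}, which locks those values in; drop them from B, I.
That leaves B = 2.
I has just one choice, so I = 7. Strike 7 from D.
So D = 1.

1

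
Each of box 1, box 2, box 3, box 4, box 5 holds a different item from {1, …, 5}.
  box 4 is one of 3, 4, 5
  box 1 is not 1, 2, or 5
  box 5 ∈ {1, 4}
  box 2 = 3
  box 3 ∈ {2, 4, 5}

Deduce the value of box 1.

box 2's domain is down to {3}, so box 2 = 3. So box 1, box 4 can't be 3.
So box 1 = 4.

4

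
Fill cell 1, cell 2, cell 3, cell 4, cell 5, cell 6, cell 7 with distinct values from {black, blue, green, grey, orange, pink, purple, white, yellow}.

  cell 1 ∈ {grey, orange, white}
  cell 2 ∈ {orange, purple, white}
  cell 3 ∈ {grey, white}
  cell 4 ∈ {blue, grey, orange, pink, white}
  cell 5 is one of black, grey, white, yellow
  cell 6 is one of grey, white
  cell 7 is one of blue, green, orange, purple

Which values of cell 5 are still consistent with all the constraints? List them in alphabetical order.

black, yellow

cell 3 and cell 6 between them cover only {grey, white} — a naked pair. Remove those values from cell 1, cell 2, cell 4, cell 5.
cell 1 has just one choice, so cell 1 = orange. Strike orange from cell 2, cell 4, cell 7.
cell 2 has just one choice, so cell 2 = purple. Remove purple from cell 7.
No further eliminations apply; cell 5 can still be any of black, yellow.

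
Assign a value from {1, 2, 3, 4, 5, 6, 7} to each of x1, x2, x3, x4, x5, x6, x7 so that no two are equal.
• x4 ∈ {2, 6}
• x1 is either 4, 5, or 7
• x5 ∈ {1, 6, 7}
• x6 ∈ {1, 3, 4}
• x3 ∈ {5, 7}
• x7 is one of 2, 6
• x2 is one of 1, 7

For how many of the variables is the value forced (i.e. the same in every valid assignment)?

3

The 7 variables together cover exactly {1, 2, 3, 4, 5, 6, 7} — 7 values for 7 variables — and 3 appears only in x6's list, so x6 = 3.
Among the 6 still-open variables, 4 fits only x1 (and all 6 values in {1, 2, 4, 5, 6, 7} must be used), so x1 = 4.
Among the 5 still-open variables, 5 fits only x3 (and all 5 values in {1, 2, 5, 6, 7} must be used), so x3 = 5.
The 2 variables x4 and x7 are confined to {2, 6}, which locks those values in; drop them from x5.
Determined: x1=4, x3=5, x6=3. The other variables each still have more than one consistent value. That makes 3.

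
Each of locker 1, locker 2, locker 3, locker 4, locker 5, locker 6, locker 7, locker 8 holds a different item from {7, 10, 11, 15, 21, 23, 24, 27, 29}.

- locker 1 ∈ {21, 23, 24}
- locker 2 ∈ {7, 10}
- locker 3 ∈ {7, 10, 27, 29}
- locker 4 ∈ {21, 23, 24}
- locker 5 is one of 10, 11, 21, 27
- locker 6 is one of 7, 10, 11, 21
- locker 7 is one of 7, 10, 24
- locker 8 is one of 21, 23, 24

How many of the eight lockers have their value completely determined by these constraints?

3

Among the 8 variables, 29 fits only locker 3 (and all 8 values in {7, 10, 11, 21, 23, 24, 27, 29} must be used), so locker 3 = 29.
The 7 still-open variables draw from only 7 values {7, 10, 11, 21, 23, 24, 27}, so each is used; only locker 5 can be 27, hence locker 5 = 27.
The 6 still-open variables together cover exactly {7, 10, 11, 21, 23, 24} — 6 values for 6 variables — and 11 appears only in locker 6's list, so locker 6 = 11.
locker 1, locker 4, locker 8 share exactly the 3 values {21, 23, 24}; by pigeonhole those values go to them, so strike 21, 23, 24 from locker 7.
Determined: locker 3=29, locker 5=27, locker 6=11. The other lockers each still have more than one consistent value. That makes 3.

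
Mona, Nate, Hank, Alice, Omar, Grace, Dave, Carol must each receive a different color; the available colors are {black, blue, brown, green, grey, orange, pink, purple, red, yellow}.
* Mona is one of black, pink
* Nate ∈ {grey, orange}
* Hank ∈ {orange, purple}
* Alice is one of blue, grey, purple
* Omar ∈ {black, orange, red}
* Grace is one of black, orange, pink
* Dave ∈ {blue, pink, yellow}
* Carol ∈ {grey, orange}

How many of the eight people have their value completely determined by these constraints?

Among the 8 variables, red fits only Omar (and all 8 values in {black, blue, grey, orange, pink, purple, red, yellow} must be used), so Omar = red.
The 7 still-open variables draw from only 7 values {black, blue, grey, orange, pink, purple, yellow}, so each is used; only Dave can be yellow, hence Dave = yellow.
The 6 still-open variables together cover exactly {black, blue, grey, orange, pink, purple} — 6 values for 6 variables — and blue appears only in Alice's list, so Alice = blue.
The 5 still-open variables draw from only 5 values {black, grey, orange, pink, purple}, so each is used; only Hank can be purple, hence Hank = purple.
The 2 variables Nate and Carol are confined to {grey, orange}, which locks those values in; drop them from Grace.
Determined: Hank=purple, Alice=blue, Omar=red, Dave=yellow. The other people each still have more than one consistent value. That makes 4.

4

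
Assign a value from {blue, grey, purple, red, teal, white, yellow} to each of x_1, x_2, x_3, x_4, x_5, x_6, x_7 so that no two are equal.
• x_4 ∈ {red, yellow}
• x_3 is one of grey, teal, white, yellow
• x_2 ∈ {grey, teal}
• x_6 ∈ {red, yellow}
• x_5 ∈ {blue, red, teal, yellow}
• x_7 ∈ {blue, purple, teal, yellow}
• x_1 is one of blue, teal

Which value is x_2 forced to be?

grey

The 7 variables together cover exactly {blue, grey, purple, red, teal, white, yellow} — 7 values for 7 variables — and purple appears only in x_7's list, so x_7 = purple.
The 6 still-open variables draw from only 6 values {blue, grey, red, teal, white, yellow}, so each is used; only x_3 can be white, hence x_3 = white.
Among the 5 still-open variables, grey fits only x_2 (and all 5 values in {blue, grey, red, teal, yellow} must be used), so x_2 = grey.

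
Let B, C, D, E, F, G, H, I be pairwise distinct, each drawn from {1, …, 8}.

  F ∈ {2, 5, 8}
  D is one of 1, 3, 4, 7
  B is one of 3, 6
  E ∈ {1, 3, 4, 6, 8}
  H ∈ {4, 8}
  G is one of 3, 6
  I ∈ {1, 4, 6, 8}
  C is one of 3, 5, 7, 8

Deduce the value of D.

7

The 8 variables together cover exactly {1, 2, 3, 4, 5, 6, 7, 8} — 8 values for 8 variables — and 2 appears only in F's list, so F = 2.
Among the 7 still-open variables, 5 fits only C (and all 7 values in {1, 3, 4, 5, 6, 7, 8} must be used), so C = 5.
The 6 still-open variables together cover exactly {1, 3, 4, 6, 7, 8} — 6 values for 6 variables — and 7 appears only in D's list, so D = 7.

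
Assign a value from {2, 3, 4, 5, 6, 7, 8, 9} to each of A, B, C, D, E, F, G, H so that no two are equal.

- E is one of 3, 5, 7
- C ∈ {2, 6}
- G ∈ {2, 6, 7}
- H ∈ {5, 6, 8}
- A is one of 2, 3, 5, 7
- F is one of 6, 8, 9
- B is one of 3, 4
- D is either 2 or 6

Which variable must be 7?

Among the 8 variables, 4 fits only B (and all 8 values in {2, 3, 4, 5, 6, 7, 8, 9} must be used), so B = 4.
The 7 still-open variables draw from only 7 values {2, 3, 5, 6, 7, 8, 9}, so each is used; only F can be 9, hence F = 9.
Among the 6 still-open variables, 8 fits only H (and all 6 values in {2, 3, 5, 6, 7, 8} must be used), so H = 8.
C and D share exactly the 2 values {2, 6}; by pigeonhole those values go to them, so strike 2, 6 from A, G.
So 7 goes to G.

G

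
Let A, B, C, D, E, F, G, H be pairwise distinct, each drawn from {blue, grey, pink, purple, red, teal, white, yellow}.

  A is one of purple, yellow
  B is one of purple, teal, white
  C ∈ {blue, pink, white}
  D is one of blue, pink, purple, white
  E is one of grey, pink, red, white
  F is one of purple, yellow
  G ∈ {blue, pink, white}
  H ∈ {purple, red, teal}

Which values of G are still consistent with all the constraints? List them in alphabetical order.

The 8 variables together cover exactly {blue, grey, pink, purple, red, teal, white, yellow} — 8 values for 8 variables — and grey appears only in E's list, so E = grey.
Among the 7 still-open variables, red fits only H (and all 7 values in {blue, pink, purple, red, teal, white, yellow} must be used), so H = red.
The 6 still-open variables draw from only 6 values {blue, pink, purple, teal, white, yellow}, so each is used; only B can be teal, hence B = teal.
A and F share exactly the 2 values {purple, yellow}; by pigeonhole those values go to them, so strike purple, yellow from D.
No further eliminations apply; G can still be any of blue, pink, white.

blue, pink, white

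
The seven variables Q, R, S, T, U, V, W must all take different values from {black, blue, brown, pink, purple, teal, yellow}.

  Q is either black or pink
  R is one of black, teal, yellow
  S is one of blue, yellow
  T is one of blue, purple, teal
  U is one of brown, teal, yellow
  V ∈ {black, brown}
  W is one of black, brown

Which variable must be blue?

S

The 7 variables draw from only 7 values {black, blue, brown, pink, purple, teal, yellow}, so each is used; only Q can be pink, hence Q = pink.
Among the 6 still-open variables, purple fits only T (and all 6 values in {black, blue, brown, purple, teal, yellow} must be used), so T = purple.
The 5 still-open variables draw from only 5 values {black, blue, brown, teal, yellow}, so each is used; only S can be blue, hence S = blue.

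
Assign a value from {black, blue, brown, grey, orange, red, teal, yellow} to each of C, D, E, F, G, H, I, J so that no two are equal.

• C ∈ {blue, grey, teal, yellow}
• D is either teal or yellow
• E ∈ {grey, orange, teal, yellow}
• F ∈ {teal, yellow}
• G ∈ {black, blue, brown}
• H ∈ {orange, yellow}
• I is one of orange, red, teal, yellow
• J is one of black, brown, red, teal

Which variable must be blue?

C

D and F between them cover only {teal, yellow} — a naked pair. Remove those values from C, E, H, I, J.
H has just one choice, so H = orange. So E, I can't be orange.
I has just one choice, so I = red. Strike red from J.
E has just one choice, so E = grey. Remove grey from C.
So blue goes to C.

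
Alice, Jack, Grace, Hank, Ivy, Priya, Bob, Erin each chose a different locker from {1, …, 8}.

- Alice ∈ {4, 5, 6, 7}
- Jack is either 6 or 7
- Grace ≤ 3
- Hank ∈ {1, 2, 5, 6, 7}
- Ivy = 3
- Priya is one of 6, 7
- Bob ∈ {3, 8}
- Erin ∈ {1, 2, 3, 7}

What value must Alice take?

Ivy has just one choice, so Ivy = 3. Remove 3 from Grace, Bob, Erin.
Bob must be 8 (only option left).
The 6 still-open variables draw from only 6 values {1, 2, 4, 5, 6, 7}, so each is used; only Alice can be 4, hence Alice = 4.

4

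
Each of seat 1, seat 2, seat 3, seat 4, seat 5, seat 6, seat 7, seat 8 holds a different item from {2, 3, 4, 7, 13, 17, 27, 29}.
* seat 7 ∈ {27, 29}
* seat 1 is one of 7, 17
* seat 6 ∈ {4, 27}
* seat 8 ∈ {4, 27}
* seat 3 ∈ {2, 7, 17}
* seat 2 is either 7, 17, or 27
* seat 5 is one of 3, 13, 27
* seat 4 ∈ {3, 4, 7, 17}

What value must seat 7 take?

Among the 8 variables, 2 fits only seat 3 (and all 8 values in {2, 3, 4, 7, 13, 17, 27, 29} must be used), so seat 3 = 2.
The 7 still-open variables draw from only 7 values {3, 4, 7, 13, 17, 27, 29}, so each is used; only seat 5 can be 13, hence seat 5 = 13.
The 6 still-open variables draw from only 6 values {3, 4, 7, 17, 27, 29}, so each is used; only seat 4 can be 3, hence seat 4 = 3.
The 5 still-open variables together cover exactly {4, 7, 17, 27, 29} — 5 values for 5 variables — and 29 appears only in seat 7's list, so seat 7 = 29.

29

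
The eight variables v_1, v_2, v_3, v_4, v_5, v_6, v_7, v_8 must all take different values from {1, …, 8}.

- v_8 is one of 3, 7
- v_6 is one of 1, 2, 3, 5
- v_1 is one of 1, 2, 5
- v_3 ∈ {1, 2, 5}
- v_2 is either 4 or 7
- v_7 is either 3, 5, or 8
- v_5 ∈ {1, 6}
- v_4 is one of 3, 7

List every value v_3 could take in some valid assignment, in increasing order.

Among the 8 variables, 4 fits only v_2 (and all 8 values in {1, 2, 3, 4, 5, 6, 7, 8} must be used), so v_2 = 4.
Among the 7 still-open variables, 6 fits only v_5 (and all 7 values in {1, 2, 3, 5, 6, 7, 8} must be used), so v_5 = 6.
The 6 still-open variables draw from only 6 values {1, 2, 3, 5, 7, 8}, so each is used; only v_7 can be 8, hence v_7 = 8.
v_4 and v_8 share exactly the 2 values {3, 7}; by pigeonhole those values go to them, so strike 3, 7 from v_6.
No further eliminations apply; v_3 can still be any of 1, 2, 5.

1, 2, 5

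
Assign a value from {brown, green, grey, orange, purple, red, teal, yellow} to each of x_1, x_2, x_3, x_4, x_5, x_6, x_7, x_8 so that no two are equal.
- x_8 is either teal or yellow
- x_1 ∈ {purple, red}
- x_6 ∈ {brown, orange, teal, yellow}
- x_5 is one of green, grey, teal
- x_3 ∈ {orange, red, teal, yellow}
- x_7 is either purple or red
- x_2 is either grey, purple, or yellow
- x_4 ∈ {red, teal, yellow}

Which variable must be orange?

The 8 variables draw from only 8 values {brown, green, grey, orange, purple, red, teal, yellow}, so each is used; only x_6 can be brown, hence x_6 = brown.
Among the 7 still-open variables, green fits only x_5 (and all 7 values in {green, grey, orange, purple, red, teal, yellow} must be used), so x_5 = green.
Among the 6 still-open variables, grey fits only x_2 (and all 6 values in {grey, orange, purple, red, teal, yellow} must be used), so x_2 = grey.
The 5 still-open variables together cover exactly {orange, purple, red, teal, yellow} — 5 values for 5 variables — and orange appears only in x_3's list, so x_3 = orange.

x_3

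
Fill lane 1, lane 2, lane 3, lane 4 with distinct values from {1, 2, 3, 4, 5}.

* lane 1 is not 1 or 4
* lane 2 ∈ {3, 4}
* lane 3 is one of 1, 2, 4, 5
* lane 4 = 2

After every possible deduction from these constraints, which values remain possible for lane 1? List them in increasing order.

lane 4 must be 2 (only option left). Strike 2 from lane 1, lane 3.
No further eliminations apply; lane 1 can still be any of 3, 5.

3, 5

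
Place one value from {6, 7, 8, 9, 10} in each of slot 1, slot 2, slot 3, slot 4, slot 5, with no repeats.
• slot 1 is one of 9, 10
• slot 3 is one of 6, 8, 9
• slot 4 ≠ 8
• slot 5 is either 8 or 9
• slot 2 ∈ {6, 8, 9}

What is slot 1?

The 5 variables draw from only 5 values {6, 7, 8, 9, 10}, so each is used; only slot 4 can be 7, hence slot 4 = 7.
Among the 4 still-open variables, 10 fits only slot 1 (and all 4 values in {6, 8, 9, 10} must be used), so slot 1 = 10.

10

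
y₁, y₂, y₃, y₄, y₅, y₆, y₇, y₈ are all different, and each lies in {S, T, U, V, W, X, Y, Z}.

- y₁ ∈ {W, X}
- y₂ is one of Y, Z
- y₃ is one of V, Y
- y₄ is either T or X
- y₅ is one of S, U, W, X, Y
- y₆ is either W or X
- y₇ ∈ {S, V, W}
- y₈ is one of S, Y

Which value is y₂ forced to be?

Z

The 8 variables together cover exactly {S, T, U, V, W, X, Y, Z} — 8 values for 8 variables — and T appears only in y₄'s list, so y₄ = T.
Among the 7 still-open variables, U fits only y₅ (and all 7 values in {S, U, V, W, X, Y, Z} must be used), so y₅ = U.
Among the 6 still-open variables, Z fits only y₂ (and all 6 values in {S, V, W, X, Y, Z} must be used), so y₂ = Z.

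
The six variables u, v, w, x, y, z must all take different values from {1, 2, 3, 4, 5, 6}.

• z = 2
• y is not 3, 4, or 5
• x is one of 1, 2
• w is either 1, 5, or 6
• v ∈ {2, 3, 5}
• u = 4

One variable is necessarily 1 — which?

x

u's domain is down to {4}, so u = 4.
z has just one choice, so z = 2. So v, x, y can't be 2.
So 1 goes to x.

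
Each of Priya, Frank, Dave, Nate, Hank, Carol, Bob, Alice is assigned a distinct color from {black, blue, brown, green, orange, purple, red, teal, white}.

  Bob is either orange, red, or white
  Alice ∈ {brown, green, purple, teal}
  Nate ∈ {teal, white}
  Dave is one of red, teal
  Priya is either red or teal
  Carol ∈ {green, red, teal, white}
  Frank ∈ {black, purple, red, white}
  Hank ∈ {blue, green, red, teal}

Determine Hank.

blue

The 2 variables Priya and Dave are confined to {red, teal}, which locks those values in; drop them from Frank, Nate, Hank, Carol, Bob, Alice.
Nate has just one choice, so Nate = white. Strike white from Frank, Carol, Bob.
That leaves Carol = green. Eliminate green elsewhere: Hank, Alice.
So Hank = blue.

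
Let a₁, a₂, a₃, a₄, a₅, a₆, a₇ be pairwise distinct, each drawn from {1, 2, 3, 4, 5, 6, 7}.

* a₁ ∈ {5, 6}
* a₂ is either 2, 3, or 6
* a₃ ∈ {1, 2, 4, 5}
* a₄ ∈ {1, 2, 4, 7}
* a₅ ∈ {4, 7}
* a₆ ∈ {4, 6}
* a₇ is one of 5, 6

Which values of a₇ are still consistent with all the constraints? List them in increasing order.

The 7 variables together cover exactly {1, 2, 3, 4, 5, 6, 7} — 7 values for 7 variables — and 3 appears only in a₂'s list, so a₂ = 3.
a₁ and a₇ share exactly the 2 values {5, 6}; by pigeonhole those values go to them, so strike 5, 6 from a₃, a₆.
a₆ has just one choice, so a₆ = 4. So a₃, a₄, a₅ can't be 4.
a₅ must be 7 (only option left). So a₄ can't be 7.
No further eliminations apply; a₇ can still be any of 5, 6.

5, 6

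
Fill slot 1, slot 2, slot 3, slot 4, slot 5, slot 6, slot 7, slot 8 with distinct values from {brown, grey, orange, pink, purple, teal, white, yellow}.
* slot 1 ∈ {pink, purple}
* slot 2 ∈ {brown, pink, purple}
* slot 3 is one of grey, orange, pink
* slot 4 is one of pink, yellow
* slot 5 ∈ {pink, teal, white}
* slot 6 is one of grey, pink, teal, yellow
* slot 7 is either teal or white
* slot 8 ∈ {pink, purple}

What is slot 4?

Among the 8 variables, brown fits only slot 2 (and all 8 values in {brown, grey, orange, pink, purple, teal, white, yellow} must be used), so slot 2 = brown.
The 7 still-open variables together cover exactly {grey, orange, pink, purple, teal, white, yellow} — 7 values for 7 variables — and orange appears only in slot 3's list, so slot 3 = orange.
The 6 still-open variables draw from only 6 values {grey, pink, purple, teal, white, yellow}, so each is used; only slot 6 can be grey, hence slot 6 = grey.
Among the 5 still-open variables, yellow fits only slot 4 (and all 5 values in {pink, purple, teal, white, yellow} must be used), so slot 4 = yellow.

yellow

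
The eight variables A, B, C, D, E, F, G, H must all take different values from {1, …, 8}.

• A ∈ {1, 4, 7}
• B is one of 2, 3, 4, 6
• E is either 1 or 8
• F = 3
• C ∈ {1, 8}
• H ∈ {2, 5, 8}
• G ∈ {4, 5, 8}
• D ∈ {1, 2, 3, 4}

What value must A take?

F must be 3 (only option left). Strike 3 from B, D.
The 7 still-open variables draw from only 7 values {1, 2, 4, 5, 6, 7, 8}, so each is used; only B can be 6, hence B = 6.
Among the 6 still-open variables, 7 fits only A (and all 6 values in {1, 2, 4, 5, 7, 8} must be used), so A = 7.

7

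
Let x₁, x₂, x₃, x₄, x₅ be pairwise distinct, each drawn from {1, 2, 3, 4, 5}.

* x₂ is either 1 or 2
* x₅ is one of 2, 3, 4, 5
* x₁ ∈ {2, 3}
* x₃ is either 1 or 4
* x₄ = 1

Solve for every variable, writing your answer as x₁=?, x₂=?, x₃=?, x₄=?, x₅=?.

x₁=3, x₂=2, x₃=4, x₄=1, x₅=5

x₄'s domain is down to {1}, so x₄ = 1. So x₂, x₃ can't be 1.
x₂ has just one choice, so x₂ = 2. Remove 2 from x₁, x₅.
x₃ must be 4 (only option left). Eliminate 4 elsewhere: x₅.
x₁ must be 3 (only option left). Remove 3 from x₅.
x₅ has just one choice, so x₅ = 5.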